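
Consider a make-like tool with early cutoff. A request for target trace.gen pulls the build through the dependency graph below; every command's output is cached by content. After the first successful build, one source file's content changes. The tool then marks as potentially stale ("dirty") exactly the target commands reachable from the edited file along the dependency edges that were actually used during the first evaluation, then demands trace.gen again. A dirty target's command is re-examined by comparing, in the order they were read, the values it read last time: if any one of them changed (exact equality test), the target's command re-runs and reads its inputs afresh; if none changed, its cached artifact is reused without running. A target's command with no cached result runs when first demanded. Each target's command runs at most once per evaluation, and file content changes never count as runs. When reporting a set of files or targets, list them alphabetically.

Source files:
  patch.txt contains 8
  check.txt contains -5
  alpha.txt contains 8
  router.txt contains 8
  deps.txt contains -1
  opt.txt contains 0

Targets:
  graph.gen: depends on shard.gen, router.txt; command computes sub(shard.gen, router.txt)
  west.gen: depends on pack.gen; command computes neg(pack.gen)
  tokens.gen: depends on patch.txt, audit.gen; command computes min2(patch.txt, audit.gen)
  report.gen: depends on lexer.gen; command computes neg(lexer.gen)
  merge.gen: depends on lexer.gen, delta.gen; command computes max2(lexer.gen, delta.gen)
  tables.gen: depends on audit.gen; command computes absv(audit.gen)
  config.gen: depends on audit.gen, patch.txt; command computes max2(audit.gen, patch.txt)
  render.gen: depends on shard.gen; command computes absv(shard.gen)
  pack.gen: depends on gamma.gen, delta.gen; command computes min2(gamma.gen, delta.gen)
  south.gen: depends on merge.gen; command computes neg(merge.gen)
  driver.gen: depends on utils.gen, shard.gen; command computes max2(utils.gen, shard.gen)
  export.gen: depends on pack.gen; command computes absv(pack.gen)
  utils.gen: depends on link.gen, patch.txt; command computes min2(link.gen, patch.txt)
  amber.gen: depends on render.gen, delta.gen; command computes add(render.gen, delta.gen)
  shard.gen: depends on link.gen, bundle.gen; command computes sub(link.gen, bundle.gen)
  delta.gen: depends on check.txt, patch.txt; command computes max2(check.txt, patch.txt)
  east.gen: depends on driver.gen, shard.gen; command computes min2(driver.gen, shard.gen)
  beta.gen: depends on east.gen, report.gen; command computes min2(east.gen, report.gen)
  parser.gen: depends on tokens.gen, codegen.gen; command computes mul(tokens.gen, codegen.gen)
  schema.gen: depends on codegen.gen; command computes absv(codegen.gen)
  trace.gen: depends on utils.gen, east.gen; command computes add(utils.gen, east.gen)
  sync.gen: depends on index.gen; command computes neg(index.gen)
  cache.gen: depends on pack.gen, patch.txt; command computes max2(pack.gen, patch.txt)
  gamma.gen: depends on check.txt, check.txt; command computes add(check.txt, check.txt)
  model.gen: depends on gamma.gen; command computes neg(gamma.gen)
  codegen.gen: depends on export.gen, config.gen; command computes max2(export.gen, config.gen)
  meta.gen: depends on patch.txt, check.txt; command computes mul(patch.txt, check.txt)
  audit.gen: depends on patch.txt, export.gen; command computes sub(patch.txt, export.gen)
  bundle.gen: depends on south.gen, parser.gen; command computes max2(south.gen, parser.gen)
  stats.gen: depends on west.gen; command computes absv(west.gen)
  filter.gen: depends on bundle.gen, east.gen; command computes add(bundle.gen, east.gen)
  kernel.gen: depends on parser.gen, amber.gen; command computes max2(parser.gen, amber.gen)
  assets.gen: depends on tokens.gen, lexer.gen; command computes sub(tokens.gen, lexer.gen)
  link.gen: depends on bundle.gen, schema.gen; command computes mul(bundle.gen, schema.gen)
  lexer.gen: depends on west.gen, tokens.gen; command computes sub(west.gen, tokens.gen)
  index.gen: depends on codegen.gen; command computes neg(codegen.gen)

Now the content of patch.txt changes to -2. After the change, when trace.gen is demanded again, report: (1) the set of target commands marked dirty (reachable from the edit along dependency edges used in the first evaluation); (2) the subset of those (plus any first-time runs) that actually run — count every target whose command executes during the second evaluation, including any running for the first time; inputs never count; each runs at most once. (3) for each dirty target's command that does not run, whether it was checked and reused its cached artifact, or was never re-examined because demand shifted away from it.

First demand of the output computes:
  delta.gen = max2(-5, 8) = 8
  gamma.gen = add(-5, -5) = -10
  pack.gen = min2(-10, 8) = -10
  export.gen = absv(-10) = 10
  audit.gen = sub(8, 10) = -2
  config.gen = max2(-2, 8) = 8
  codegen.gen = max2(10, 8) = 10
  schema.gen = absv(10) = 10
  tokens.gen = min2(8, -2) = -2
  parser.gen = mul(-2, 10) = -20
  west.gen = neg(-10) = 10
  lexer.gen = sub(10, -2) = 12
  merge.gen = max2(12, 8) = 12
  south.gen = neg(12) = -12
  bundle.gen = max2(-12, -20) = -12
  link.gen = mul(-12, 10) = -120
  shard.gen = sub(-120, -12) = -108
  utils.gen = min2(-120, 8) = -120
  driver.gen = max2(-120, -108) = -108
  east.gen = min2(-108, -108) = -108
  trace.gen = add(-120, -108) = -228

After the edit, cleaning proceeds:
  delta.gen: a read changed (patch.txt 8->-2) — executes, giving -2.
  pack.gen: a read changed (delta.gen 8->-2) — executes, giving -10 — identical to its old value.
  export.gen: dirty, but its reads are unchanged (pack.gen unchanged); cached 10 stands.
  audit.gen: a read changed (patch.txt 8->-2) — executes, giving -12.
  config.gen: a read changed (audit.gen -2->-12; patch.txt 8->-2) — executes, giving -2.
  codegen.gen: a read changed (config.gen 8->-2) — executes, giving 10 — identical to its old value.
  schema.gen: dirty, but its reads are unchanged (codegen.gen unchanged); cached 10 stands.
  tokens.gen: a read changed (patch.txt 8->-2; audit.gen -2->-12) — executes, giving -12.
  parser.gen: a read changed (tokens.gen -2->-12) — executes, giving -120.
  west.gen: dirty, but its reads are unchanged (pack.gen unchanged); cached 10 stands.
  lexer.gen: a read changed (tokens.gen -2->-12) — executes, giving 22.
  merge.gen: a read changed (lexer.gen 12->22; delta.gen 8->-2) — executes, giving 22.
  south.gen: a read changed (merge.gen 12->22) — executes, giving -22.
  bundle.gen: a read changed (south.gen -12->-22; parser.gen -20->-120) — executes, giving -22.
  link.gen: a read changed (bundle.gen -12->-22) — executes, giving -220.
  shard.gen: a read changed (link.gen -120->-220; bundle.gen -12->-22) — executes, giving -198.
  utils.gen: a read changed (link.gen -120->-220; patch.txt 8->-2) — executes, giving -220.
  driver.gen: a read changed (utils.gen -120->-220; shard.gen -108->-198) — executes, giving -198.
  east.gen: a read changed (driver.gen -108->-198; shard.gen -108->-198) — executes, giving -198.
  trace.gen: a read changed (utils.gen -120->-220; east.gen -108->-198) — executes, giving -418.

Note where the cutoff bites: export.gen is checked, finds nothing changed, and keeps its cache.

The edit dirties: audit.gen, bundle.gen, codegen.gen, config.gen, delta.gen, driver.gen, east.gen, export.gen, lexer.gen, link.gen, merge.gen, pack.gen, parser.gen, schema.gen, shard.gen, south.gen, tokens.gen, trace.gen, utils.gen, west.gen.
17 target commands run: audit.gen, bundle.gen, codegen.gen, config.gen, delta.gen, driver.gen, east.gen, lexer.gen, link.gen, merge.gen, pack.gen, parser.gen, shard.gen, south.gen, tokens.gen, trace.gen, utils.gen.
Cache hits after checking: export.gen, schema.gen, west.gen.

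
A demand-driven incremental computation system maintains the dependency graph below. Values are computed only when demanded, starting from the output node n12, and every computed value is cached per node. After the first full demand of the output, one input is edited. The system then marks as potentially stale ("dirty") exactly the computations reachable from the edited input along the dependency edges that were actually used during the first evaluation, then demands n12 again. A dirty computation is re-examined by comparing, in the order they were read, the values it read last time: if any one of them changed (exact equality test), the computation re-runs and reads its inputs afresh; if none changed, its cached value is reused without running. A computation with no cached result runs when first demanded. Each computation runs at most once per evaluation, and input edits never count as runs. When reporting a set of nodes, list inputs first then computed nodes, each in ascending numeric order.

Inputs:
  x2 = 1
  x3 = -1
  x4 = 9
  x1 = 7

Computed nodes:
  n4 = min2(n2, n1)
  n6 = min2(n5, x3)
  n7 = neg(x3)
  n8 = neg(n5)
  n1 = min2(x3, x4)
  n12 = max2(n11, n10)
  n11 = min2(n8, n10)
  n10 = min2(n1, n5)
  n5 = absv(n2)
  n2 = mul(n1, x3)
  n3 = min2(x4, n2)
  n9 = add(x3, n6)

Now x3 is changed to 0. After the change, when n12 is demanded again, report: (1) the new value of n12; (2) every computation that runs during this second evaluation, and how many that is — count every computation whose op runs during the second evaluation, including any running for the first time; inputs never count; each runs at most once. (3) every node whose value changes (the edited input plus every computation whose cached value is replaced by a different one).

First evaluation (everything demanded from the output):
  n1 = min2(-1, 9) = -1
  n2 = mul(-1, -1) = 1
  n5 = absv(1) = 1
  n8 = neg(1) = -1
  n10 = min2(-1, 1) = -1
  n11 = min2(-1, -1) = -1
  n12 = max2(-1, -1) = -1

Propagation after the edit:
  n1: runs — x3 -1->0; result 0.
  n2: runs — n1 -1->0; x3 -1->0; result 0.
  n5: runs — n2 1->0; result 0.
  n8: runs — n5 1->0; result 0.
  n10: runs — n1 -1->0; n5 1->0; result 0.
  n11: runs — n8 -1->0; n10 -1->0; result 0.
  n12: runs — n11 -1->0; n10 -1->0; result 0.

New value of n12: 0.
Computations that run: n1, n2, n5, n8, n10, n11, n12 — 7 in total.
Values that change: x3, n1, n2, n5, n8, n10, n11, n12.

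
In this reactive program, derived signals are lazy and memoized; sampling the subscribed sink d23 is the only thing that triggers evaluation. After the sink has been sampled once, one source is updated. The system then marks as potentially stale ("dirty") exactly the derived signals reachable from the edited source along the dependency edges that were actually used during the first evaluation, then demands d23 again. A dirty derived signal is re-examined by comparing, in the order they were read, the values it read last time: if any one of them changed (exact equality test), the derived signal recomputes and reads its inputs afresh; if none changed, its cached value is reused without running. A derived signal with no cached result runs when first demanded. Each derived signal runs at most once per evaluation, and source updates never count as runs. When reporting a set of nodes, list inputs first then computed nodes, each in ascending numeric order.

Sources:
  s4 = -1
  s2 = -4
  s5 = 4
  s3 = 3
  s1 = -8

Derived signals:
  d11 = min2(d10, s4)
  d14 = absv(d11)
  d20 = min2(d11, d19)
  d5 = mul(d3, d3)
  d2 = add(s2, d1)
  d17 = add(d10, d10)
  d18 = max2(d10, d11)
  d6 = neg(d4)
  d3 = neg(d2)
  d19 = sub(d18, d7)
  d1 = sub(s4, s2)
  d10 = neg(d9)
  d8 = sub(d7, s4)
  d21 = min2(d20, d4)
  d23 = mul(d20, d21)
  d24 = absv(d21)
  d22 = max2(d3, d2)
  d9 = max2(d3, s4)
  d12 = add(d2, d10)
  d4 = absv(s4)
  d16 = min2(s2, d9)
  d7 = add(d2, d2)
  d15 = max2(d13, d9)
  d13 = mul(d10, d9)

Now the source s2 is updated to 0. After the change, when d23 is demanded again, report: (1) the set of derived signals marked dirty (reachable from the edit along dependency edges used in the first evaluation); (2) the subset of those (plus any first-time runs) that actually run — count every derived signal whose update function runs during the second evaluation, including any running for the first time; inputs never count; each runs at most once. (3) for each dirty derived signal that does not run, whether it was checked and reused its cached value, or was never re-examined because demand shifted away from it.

First demand of the output computes:
  d1 = sub(-1, -4) = 3
  d2 = add(-4, 3) = -1
  d3 = neg(-1) = 1
  d4 = absv(-1) = 1
  d7 = add(-1, -1) = -2
  d9 = max2(1, -1) = 1
  d10 = neg(1) = -1
  d11 = min2(-1, -1) = -1
  d18 = max2(-1, -1) = -1
  d19 = sub(-1, -2) = 1
  d20 = min2(-1, 1) = -1
  d21 = min2(-1, 1) = -1
  d23 = mul(-1, -1) = 1

After the edit, cleaning proceeds:
  d1: a read changed (s2 -4->0) — executes, giving -1.
  d2: a read changed (s2 -4->0; d1 3->-1) — executes, giving -1 — identical to its old value.
  d3: dirty, but its reads are unchanged (d2 unchanged); cached 1 stands.
  d7: dirty, but its reads are unchanged (d2 unchanged, d2 unchanged); cached -2 stands.
  d9: dirty, but its reads are unchanged (d3 unchanged, s4 unchanged); cached 1 stands.
  d10: dirty, but its reads are unchanged (d9 unchanged); cached -1 stands.
  d11: dirty, but its reads are unchanged (d10 unchanged, s4 unchanged); cached -1 stands.
  d18: dirty, but its reads are unchanged (d10 unchanged, d11 unchanged); cached -1 stands.
  d19: dirty, but its reads are unchanged (d18 unchanged, d7 unchanged); cached 1 stands.
  d20: dirty, but its reads are unchanged (d11 unchanged, d19 unchanged); cached -1 stands.
  d21: dirty, but its reads are unchanged (d20 unchanged, d4 unchanged); cached -1 stands.
  d23: dirty, but its reads are unchanged (d20 unchanged, d21 unchanged); cached 1 stands.

Note the absorption at d2: it re-runs yet its value is the same, leaving the output's value untouched.

The edit dirties: d1, d2, d3, d7, d9, d10, d11, d18, d19, d20, d21, d23.
2 derived signals run: d1, d2.
Cache hits after checking: d3, d7, d9, d10, d11, d18, d19, d20, d21, d23.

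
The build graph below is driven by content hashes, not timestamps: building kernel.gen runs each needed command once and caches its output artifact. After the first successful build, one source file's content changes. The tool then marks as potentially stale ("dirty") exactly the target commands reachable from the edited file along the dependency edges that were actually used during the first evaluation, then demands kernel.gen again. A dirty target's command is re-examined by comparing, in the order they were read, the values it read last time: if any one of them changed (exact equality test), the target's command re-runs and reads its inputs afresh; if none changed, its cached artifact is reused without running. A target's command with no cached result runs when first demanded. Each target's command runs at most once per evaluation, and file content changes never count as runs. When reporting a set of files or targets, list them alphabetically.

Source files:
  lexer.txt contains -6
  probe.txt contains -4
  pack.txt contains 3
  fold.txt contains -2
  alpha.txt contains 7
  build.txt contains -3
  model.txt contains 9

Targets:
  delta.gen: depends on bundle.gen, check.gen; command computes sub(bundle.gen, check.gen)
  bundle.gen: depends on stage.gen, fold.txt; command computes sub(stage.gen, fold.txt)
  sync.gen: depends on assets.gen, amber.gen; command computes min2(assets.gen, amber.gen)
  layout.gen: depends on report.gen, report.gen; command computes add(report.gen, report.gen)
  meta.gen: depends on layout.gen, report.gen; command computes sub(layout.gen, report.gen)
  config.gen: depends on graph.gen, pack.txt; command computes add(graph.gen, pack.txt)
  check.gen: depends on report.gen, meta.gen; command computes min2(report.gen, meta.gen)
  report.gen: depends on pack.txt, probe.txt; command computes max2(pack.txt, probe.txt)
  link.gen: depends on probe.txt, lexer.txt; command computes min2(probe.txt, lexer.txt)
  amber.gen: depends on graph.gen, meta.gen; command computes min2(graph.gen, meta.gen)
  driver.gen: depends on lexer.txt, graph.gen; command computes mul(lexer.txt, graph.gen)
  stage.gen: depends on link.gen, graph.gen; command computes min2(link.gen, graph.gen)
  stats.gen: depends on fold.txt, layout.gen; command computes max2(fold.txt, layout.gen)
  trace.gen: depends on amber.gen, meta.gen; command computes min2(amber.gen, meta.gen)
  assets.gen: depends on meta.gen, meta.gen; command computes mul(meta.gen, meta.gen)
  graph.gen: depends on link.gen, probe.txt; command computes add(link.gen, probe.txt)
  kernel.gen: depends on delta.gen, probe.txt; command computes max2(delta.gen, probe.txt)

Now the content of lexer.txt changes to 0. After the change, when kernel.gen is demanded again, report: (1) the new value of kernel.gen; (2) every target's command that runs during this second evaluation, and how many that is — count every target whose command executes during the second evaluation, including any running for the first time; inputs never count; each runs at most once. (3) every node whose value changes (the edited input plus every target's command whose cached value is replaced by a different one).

Initial pass — values computed on the first demand:
  link.gen = min2(-4, -6) = -6
  graph.gen = add(-6, -4) = -10
  report.gen = max2(3, -4) = 3
  layout.gen = add(3, 3) = 6
  meta.gen = sub(6, 3) = 3
  check.gen = min2(3, 3) = 3
  stage.gen = min2(-6, -10) = -10
  bundle.gen = sub(-10, -2) = -8
  delta.gen = sub(-8, 3) = -11
  kernel.gen = max2(-11, -4) = -4

Second demand — change propagation:
  link.gen: re-runs because lexer.txt -6->0; new result -4.
  graph.gen: re-runs because link.gen -6->-4; new result -8.
  stage.gen: re-runs because link.gen -6->-4; graph.gen -10->-8; new result -8.
  bundle.gen: re-runs because stage.gen -10->-8; new result -6.
  delta.gen: re-runs because bundle.gen -8->-6; new result -9.
  kernel.gen: re-runs because delta.gen -11->-9; new result -4 (unchanged).

kernel.gen now evaluates to -4.
Run set: bundle.gen, delta.gen, graph.gen, kernel.gen, link.gen, stage.gen (6 run).
Changed values: bundle.gen, delta.gen, graph.gen, lexer.txt, link.gen, stage.gen.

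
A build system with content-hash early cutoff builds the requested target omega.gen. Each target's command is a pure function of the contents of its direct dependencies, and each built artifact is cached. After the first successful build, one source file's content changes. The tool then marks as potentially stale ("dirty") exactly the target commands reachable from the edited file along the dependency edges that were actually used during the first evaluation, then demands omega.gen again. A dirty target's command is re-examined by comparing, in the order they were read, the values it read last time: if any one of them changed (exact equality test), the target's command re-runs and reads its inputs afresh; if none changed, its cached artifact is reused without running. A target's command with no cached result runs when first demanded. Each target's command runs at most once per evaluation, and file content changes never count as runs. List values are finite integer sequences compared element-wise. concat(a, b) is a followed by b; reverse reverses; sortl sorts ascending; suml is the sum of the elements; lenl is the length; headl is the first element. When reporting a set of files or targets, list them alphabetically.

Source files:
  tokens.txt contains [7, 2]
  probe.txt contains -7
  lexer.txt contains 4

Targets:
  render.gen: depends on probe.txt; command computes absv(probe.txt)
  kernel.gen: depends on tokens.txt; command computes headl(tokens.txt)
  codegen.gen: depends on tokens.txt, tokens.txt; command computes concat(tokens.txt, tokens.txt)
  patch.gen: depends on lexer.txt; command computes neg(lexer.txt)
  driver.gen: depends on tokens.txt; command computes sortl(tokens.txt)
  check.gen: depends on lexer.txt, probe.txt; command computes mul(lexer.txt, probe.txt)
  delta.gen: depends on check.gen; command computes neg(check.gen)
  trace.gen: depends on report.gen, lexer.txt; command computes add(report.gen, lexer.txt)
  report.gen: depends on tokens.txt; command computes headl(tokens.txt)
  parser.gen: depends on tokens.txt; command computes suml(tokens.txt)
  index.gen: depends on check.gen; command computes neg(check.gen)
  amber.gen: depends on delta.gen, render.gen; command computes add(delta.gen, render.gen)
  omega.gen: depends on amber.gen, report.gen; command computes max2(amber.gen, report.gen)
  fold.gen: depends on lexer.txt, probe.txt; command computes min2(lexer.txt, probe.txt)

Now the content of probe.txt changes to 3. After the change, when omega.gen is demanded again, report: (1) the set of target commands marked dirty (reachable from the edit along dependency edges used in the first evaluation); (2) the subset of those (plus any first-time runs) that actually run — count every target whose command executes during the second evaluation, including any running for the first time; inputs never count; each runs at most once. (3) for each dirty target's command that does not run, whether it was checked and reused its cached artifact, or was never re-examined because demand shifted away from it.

First evaluation (everything demanded from the output):
  check.gen = mul(4, -7) = -28
  delta.gen = neg(-28) = 28
  render.gen = absv(-7) = 7
  amber.gen = add(28, 7) = 35
  report.gen = headl([7, 2]) = 7
  omega.gen = max2(35, 7) = 35

Propagation after the edit:
  check.gen: runs — probe.txt -7->3; result 12.
  delta.gen: runs — check.gen -28->12; result -12.
  render.gen: runs — probe.txt -7->3; result 3.
  amber.gen: runs — delta.gen 28->-12; render.gen 7->3; result -9.
  omega.gen: runs — amber.gen 35->-9; result 7.

Marked dirty: amber.gen, check.gen, delta.gen, omega.gen, render.gen.
Target commands that run: amber.gen, check.gen, delta.gen, omega.gen, render.gen — 5 in total.
Every dirty target's command ran.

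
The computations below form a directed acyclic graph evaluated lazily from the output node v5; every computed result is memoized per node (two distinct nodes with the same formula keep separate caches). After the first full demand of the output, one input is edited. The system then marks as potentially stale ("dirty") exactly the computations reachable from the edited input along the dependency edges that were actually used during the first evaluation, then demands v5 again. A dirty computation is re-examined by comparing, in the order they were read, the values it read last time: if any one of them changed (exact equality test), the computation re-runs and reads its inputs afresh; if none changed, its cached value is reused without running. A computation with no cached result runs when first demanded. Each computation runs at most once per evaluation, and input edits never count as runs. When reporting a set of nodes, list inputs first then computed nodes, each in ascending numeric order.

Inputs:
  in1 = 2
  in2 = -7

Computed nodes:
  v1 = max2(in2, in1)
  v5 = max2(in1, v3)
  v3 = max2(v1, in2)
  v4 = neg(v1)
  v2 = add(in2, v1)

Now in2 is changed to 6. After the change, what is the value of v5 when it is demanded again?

Demanding v5 again yields 6.

First demand of the output computes:
  v1 = max2(-7, 2) = 2
  v3 = max2(2, -7) = 2
  v5 = max2(2, 2) = 2

After the edit, cleaning proceeds:
  v1: a read changed (in2 -7->6) — executes, giving 6.
  v3: a read changed (v1 2->6; in2 -7->6) — executes, giving 6.
  v5: a read changed (v3 2->6) — executes, giving 6.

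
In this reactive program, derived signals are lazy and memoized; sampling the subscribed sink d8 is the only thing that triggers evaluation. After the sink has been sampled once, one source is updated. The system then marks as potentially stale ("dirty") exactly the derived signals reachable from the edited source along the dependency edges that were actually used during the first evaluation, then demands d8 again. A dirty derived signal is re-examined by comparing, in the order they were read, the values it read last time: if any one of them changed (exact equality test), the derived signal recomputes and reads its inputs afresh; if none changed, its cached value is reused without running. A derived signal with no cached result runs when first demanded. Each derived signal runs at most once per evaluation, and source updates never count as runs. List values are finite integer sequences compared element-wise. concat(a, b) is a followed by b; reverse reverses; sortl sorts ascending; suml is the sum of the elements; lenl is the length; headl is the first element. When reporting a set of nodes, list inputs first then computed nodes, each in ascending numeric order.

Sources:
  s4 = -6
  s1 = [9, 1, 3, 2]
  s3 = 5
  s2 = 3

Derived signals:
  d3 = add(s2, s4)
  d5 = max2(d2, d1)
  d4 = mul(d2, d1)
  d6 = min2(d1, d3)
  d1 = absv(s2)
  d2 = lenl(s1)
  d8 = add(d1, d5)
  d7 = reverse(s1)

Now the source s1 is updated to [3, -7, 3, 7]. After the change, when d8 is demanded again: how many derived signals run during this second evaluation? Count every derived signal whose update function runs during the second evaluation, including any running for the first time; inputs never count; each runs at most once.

First demand of the output computes:
  d1 = absv(3) = 3
  d2 = lenl([9, 1, 3, 2]) = 4
  d5 = max2(4, 3) = 4
  d8 = add(3, 4) = 7

After the edit, cleaning proceeds:
  d2: a read changed (s1 [9, 1, 3, 2]->[3, -7, 3, 7]) — executes, giving 4 — identical to its old value.
  d5: dirty, but its reads are unchanged (d2 unchanged, d1 unchanged); cached 4 stands.
  d8: dirty, but its reads are unchanged (d1 unchanged, d5 unchanged); cached 7 stands.

Note the absorption at d2: it re-runs yet its value is the same, leaving the output's value untouched.

1 derived signals run: d2.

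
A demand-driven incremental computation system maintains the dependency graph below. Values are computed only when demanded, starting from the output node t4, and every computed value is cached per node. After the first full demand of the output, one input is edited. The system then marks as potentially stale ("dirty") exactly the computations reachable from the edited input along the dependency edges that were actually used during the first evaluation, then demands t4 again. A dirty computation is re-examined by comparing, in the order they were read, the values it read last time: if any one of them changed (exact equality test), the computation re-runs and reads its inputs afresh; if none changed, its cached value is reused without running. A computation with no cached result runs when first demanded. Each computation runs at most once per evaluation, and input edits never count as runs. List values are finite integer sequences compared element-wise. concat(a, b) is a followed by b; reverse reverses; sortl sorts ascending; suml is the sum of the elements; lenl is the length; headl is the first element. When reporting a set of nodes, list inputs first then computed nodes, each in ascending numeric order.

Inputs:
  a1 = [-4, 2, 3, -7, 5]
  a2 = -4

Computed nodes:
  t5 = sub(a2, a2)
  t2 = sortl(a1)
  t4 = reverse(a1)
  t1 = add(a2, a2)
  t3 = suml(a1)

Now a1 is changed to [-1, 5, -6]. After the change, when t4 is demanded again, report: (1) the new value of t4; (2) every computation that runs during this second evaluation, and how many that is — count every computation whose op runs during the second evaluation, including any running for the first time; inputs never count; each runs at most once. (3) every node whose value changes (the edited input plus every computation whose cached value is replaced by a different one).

New value of t4: [-6, 5, -1].
Computations that run: t4 — 1 in total.
Values that change: a1, t4.

First evaluation (everything demanded from the output):
  t4 = reverse([-4, 2, 3, -7, 5]) = [5, -7, 3, 2, -4]

Propagation after the edit:
  t4: runs — a1 [-4, 2, 3, -7, 5]->[-1, 5, -6]; result [-6, 5, -1].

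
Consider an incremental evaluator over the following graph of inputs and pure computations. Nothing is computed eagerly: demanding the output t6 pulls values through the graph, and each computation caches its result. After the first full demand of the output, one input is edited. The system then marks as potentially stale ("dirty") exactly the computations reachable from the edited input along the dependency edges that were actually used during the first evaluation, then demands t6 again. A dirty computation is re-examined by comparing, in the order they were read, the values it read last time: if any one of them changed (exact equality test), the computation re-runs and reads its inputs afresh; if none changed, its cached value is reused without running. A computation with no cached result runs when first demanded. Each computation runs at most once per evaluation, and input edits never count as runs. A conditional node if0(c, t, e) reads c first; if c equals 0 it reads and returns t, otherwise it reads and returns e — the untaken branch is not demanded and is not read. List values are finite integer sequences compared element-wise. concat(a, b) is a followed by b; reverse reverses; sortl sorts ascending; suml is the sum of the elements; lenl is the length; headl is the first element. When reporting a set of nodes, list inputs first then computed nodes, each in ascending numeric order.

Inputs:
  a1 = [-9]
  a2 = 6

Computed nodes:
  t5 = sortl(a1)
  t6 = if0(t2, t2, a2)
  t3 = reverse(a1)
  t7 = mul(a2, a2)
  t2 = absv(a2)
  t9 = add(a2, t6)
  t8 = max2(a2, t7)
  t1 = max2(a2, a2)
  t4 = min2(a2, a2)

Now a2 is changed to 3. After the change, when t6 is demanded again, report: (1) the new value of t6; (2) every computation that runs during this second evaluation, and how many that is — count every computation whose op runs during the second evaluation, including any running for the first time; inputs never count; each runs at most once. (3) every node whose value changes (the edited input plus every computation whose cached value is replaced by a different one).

Initial pass — values computed on the first demand:
  t2 = absv(6) = 6
  t6 = if0(t2=6 -> else branch a2) = 6

Second demand — change propagation:
  t2: re-runs because a2 6->3; new result 3.
  t6: re-runs because t2 6->3; a2 6->3; new result 3.

t6 now evaluates to 3.
Run set: t2, t6 (2 run).
Changed values: a2, t2, t6.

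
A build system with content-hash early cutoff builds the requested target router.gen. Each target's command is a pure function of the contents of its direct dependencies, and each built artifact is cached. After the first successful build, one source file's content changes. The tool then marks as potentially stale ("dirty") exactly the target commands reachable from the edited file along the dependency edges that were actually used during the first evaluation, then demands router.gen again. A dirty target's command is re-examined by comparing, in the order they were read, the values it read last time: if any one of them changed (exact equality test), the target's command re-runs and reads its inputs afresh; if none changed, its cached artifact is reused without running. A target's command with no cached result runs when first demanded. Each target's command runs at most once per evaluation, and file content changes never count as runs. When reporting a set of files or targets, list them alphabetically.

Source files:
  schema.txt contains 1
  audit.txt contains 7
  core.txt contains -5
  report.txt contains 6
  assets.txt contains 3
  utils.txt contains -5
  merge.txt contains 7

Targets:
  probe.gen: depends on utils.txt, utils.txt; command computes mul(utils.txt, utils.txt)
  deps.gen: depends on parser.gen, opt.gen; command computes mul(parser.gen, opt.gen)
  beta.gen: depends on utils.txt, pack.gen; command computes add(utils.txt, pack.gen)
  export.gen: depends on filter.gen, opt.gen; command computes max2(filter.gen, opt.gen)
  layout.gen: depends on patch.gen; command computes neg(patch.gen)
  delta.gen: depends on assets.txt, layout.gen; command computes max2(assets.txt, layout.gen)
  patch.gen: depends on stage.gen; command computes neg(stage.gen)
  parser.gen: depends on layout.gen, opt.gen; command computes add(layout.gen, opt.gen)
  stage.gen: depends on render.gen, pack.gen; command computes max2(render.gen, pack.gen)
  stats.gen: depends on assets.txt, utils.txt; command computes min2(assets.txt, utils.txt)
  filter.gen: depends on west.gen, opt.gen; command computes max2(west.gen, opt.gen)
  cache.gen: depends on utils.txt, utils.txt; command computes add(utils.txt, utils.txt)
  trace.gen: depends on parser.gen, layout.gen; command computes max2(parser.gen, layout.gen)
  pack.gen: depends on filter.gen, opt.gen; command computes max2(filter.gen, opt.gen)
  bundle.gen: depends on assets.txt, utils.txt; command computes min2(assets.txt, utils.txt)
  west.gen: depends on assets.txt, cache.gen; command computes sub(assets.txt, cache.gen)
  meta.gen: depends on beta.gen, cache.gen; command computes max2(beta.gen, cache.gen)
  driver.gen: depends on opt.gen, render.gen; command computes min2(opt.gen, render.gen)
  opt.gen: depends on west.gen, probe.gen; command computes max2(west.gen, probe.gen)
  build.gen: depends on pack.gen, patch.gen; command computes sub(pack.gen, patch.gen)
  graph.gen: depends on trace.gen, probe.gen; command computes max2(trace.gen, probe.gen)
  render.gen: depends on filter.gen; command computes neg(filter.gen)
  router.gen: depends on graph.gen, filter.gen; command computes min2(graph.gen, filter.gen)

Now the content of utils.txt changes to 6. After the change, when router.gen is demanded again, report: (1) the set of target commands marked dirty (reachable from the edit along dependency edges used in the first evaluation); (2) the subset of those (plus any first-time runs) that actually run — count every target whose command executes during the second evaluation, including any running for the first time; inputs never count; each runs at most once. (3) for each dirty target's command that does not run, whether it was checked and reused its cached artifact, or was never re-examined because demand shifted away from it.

Marked dirty: cache.gen, filter.gen, graph.gen, layout.gen, opt.gen, pack.gen, parser.gen, patch.gen, probe.gen, render.gen, router.gen, stage.gen, trace.gen, west.gen.
Target commands that run: cache.gen, filter.gen, graph.gen, layout.gen, opt.gen, pack.gen, parser.gen, patch.gen, probe.gen, render.gen, router.gen, stage.gen, trace.gen, west.gen — 14 in total.
Every dirty target's command ran.

First evaluation (everything demanded from the output):
  cache.gen = add(-5, -5) = -10
  probe.gen = mul(-5, -5) = 25
  west.gen = sub(3, -10) = 13
  opt.gen = max2(13, 25) = 25
  filter.gen = max2(13, 25) = 25
  pack.gen = max2(25, 25) = 25
  render.gen = neg(25) = -25
  stage.gen = max2(-25, 25) = 25
  patch.gen = neg(25) = -25
  layout.gen = neg(-25) = 25
  parser.gen = add(25, 25) = 50
  trace.gen = max2(50, 25) = 50
  graph.gen = max2(50, 25) = 50
  router.gen = min2(50, 25) = 25

Propagation after the edit:
  cache.gen: runs — utils.txt -5->6; utils.txt -5->6; result 12.
  probe.gen: runs — utils.txt -5->6; utils.txt -5->6; result 36.
  west.gen: runs — cache.gen -10->12; result -9.
  opt.gen: runs — west.gen 13->-9; probe.gen 25->36; result 36.
  filter.gen: runs — west.gen 13->-9; opt.gen 25->36; result 36.
  pack.gen: runs — filter.gen 25->36; opt.gen 25->36; result 36.
  render.gen: runs — filter.gen 25->36; result -36.
  stage.gen: runs — render.gen -25->-36; pack.gen 25->36; result 36.
  patch.gen: runs — stage.gen 25->36; result -36.
  layout.gen: runs — patch.gen -25->-36; result 36.
  parser.gen: runs — layout.gen 25->36; opt.gen 25->36; result 72.
  trace.gen: runs — parser.gen 50->72; layout.gen 25->36; result 72.
  graph.gen: runs — trace.gen 50->72; probe.gen 25->36; result 72.
  router.gen: runs — graph.gen 50->72; filter.gen 25->36; result 36.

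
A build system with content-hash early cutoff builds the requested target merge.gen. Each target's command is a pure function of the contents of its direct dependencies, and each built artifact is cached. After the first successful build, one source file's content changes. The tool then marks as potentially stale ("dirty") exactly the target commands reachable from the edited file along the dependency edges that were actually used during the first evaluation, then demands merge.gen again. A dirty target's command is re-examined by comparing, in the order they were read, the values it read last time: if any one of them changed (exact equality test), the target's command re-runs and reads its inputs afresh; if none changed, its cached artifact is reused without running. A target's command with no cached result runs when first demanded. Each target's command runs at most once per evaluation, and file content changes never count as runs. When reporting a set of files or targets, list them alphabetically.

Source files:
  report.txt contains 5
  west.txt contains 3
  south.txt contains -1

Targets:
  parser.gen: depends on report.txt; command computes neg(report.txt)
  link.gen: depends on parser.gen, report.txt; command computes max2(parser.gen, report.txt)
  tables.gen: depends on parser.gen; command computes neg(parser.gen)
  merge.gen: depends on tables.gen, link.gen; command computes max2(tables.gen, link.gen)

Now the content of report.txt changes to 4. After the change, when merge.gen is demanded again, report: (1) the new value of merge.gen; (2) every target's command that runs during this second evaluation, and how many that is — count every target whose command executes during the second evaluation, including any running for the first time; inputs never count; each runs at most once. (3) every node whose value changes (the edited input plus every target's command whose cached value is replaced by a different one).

First evaluation (everything demanded from the output):
  parser.gen = neg(5) = -5
  link.gen = max2(-5, 5) = 5
  tables.gen = neg(-5) = 5
  merge.gen = max2(5, 5) = 5

Propagation after the edit:
  parser.gen: runs — report.txt 5->4; result -4.
  link.gen: runs — parser.gen -5->-4; report.txt 5->4; result 4.
  tables.gen: runs — parser.gen -5->-4; result 4.
  merge.gen: runs — tables.gen 5->4; link.gen 5->4; result 4.

New value of merge.gen: 4.
Target commands that run: link.gen, merge.gen, parser.gen, tables.gen — 4 in total.
Values that change: link.gen, merge.gen, parser.gen, report.txt, tables.gen.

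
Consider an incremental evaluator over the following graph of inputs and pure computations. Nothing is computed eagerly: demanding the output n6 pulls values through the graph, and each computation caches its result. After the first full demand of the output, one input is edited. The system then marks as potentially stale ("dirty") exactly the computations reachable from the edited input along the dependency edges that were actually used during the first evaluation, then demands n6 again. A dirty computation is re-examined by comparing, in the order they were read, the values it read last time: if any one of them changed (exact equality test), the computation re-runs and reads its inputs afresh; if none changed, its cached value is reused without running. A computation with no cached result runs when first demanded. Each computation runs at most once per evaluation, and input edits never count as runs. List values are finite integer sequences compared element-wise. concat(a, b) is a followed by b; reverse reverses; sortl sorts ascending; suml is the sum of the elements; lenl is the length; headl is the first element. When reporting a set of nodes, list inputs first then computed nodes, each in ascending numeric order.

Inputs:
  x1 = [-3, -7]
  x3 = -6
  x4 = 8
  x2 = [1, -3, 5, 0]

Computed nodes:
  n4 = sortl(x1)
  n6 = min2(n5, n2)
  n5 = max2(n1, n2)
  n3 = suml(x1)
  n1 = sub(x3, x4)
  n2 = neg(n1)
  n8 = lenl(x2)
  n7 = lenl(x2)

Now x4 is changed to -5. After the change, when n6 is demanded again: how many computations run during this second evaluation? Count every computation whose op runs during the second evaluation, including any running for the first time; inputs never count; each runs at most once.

Run set: n1, n2, n5, n6 (4 run).

Initial pass — values computed on the first demand:
  n1 = sub(-6, 8) = -14
  n2 = neg(-14) = 14
  n5 = max2(-14, 14) = 14
  n6 = min2(14, 14) = 14

Second demand — change propagation:
  n1: re-runs because x4 8->-5; new result -1.
  n2: re-runs because n1 -14->-1; new result 1.
  n5: re-runs because n1 -14->-1; n2 14->1; new result 1.
  n6: re-runs because n5 14->1; n2 14->1; new result 1.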